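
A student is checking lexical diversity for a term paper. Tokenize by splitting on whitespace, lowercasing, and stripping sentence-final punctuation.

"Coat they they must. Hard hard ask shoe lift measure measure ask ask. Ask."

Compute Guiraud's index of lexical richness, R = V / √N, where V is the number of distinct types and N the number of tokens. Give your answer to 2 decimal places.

2.14

N = 14, V = 8.
√N = 3.741657
R = 8 / 3.741657 = 2.14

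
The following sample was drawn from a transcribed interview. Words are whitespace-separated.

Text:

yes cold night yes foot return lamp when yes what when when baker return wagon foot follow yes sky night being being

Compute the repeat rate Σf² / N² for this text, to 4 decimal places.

0.0992

Frequencies: yes:4, when:3, night:2, foot:2, return:2, being:2, cold:1, lamp:1, what:1, baker:1, wagon:1, follow:1, sky:1
Σf² = 48; N² = 484
Repeat rate = 48 / 484 = 0.0992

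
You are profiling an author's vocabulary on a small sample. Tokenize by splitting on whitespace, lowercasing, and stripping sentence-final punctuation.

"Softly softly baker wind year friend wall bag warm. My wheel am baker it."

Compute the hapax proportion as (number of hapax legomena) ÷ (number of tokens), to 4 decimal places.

0.7143

Frequencies: softly:2, baker:2, wind:1, year:1, friend:1, wall:1, bag:1, warm:1, my:1, wheel:1, am:1, it:1
Hapax count = 10; token count = 14.
Ratio = 10 / 14 = 0.7143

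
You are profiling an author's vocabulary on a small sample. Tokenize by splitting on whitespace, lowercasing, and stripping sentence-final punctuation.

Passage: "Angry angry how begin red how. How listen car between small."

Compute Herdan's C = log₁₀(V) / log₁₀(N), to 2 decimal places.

N = 11, V = 8.
log₁₀(V) = 0.903090, log₁₀(N) = 1.041393
C = 0.903090 / 1.041393 = 0.87

0.87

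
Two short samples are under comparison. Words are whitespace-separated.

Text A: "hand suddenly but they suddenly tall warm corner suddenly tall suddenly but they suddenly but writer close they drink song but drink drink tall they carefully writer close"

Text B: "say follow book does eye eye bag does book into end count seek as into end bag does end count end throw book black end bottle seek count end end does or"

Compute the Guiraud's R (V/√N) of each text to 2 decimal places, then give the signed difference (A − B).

-0.38

A: V=12, N=28, R=2.27
B: V=15, N=32, R=2.65
Difference = 2.27 − 2.65 = -0.38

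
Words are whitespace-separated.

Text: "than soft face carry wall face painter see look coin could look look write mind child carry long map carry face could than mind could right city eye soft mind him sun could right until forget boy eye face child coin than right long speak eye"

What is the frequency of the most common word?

Frequencies: face:4, could:4, than:3, carry:3, look:3, mind:3, right:3, eye:3, soft:2, coin:2, child:2, long:2, wall:1, painter:1, see:1, write:1, map:1, city:1, him:1, sun:1, … (4 more, each freq 1)
Most common: 'face' with frequency 4.

4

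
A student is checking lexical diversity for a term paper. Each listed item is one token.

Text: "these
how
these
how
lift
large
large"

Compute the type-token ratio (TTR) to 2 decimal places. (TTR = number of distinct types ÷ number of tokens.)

N = 7 tokens, V = 4 types.
TTR = V / N = 4 / 7 = 0.57

0.57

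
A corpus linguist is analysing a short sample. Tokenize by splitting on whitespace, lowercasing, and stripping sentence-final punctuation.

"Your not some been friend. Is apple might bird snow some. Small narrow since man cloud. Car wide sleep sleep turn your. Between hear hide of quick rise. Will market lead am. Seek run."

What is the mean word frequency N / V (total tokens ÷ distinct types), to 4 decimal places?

N = 34 tokens, V = 31 types.
Mean frequency = N / V = 34 / 31 = 1.0968

1.0968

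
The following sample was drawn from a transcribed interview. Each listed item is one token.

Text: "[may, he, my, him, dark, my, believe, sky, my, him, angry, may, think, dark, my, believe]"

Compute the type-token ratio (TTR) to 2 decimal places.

0.56

N = 16 tokens, V = 9 types.
TTR = V / N = 9 / 16 = 0.56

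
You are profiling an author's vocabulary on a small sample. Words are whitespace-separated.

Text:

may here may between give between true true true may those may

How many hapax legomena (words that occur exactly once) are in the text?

Frequencies: may:4, true:3, between:2, here:1, give:1, those:1
Hapax (freq=1): give, here, those

3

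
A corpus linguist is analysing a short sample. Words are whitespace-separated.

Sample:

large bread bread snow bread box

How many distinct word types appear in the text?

4

Distinct types: {box, bread, large, snow}
V = 4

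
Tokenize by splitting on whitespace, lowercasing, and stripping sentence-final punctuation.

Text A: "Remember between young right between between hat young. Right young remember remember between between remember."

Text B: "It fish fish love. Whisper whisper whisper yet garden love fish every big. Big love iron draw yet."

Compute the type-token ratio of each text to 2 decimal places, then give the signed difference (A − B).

TTR(A) = 5/15 = 0.33
TTR(B) = 10/18 = 0.56
Difference = 0.33 − 0.56 = -0.23

-0.23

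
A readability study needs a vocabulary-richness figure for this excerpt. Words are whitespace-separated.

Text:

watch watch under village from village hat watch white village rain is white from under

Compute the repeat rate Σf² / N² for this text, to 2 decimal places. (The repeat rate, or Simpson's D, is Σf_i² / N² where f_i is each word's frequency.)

0.15

Frequencies: watch:3, village:3, under:2, from:2, white:2, hat:1, rain:1, is:1
Σf² = 33; N² = 225
Repeat rate = 33 / 225 = 0.15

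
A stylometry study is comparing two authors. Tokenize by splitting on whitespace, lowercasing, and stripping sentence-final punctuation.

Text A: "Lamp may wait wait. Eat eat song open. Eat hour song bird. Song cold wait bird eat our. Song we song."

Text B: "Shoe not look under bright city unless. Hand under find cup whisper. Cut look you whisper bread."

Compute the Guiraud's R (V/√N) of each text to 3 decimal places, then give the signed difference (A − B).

-0.995

A: V=11, N=21, R=2.400
B: V=14, N=17, R=3.395
Difference = 2.400 − 3.395 = -0.995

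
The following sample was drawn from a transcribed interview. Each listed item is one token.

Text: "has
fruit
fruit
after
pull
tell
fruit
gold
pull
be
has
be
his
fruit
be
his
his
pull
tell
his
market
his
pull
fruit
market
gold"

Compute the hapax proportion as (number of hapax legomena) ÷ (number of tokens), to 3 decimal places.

Frequencies: fruit:5, his:5, pull:4, be:3, has:2, tell:2, gold:2, market:2, after:1
Hapax count = 1; token count = 26.
Ratio = 1 / 26 = 0.038

0.038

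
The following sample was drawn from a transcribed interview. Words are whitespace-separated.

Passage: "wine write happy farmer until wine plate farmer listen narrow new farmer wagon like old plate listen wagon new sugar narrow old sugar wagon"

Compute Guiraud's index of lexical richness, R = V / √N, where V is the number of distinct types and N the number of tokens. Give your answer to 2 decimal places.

N = 24, V = 13.
√N = 4.898979
R = 13 / 4.898979 = 2.65

2.65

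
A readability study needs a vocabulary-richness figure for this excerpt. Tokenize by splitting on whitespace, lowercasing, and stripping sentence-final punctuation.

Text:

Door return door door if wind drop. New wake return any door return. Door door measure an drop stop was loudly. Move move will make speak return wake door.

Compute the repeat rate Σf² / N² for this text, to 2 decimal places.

Frequencies: door:7, return:4, drop:2, wake:2, move:2, if:1, wind:1, new:1, any:1, measure:1, an:1, stop:1, was:1, loudly:1, will:1, make:1, speak:1
Σf² = 89; N² = 841
Repeat rate = 89 / 841 = 0.11

0.11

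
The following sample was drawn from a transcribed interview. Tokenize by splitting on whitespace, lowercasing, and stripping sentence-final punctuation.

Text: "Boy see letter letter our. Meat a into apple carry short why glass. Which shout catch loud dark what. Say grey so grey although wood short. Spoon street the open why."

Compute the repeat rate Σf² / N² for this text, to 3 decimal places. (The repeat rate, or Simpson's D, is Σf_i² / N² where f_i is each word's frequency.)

0.041

Frequencies: letter:2, short:2, why:2, grey:2, boy:1, see:1, our:1, meat:1, a:1, into:1, apple:1, carry:1, glass:1, which:1, shout:1, catch:1, loud:1, dark:1, what:1, say:1, … (7 more, each freq 1)
Σf² = 39; N² = 961
Repeat rate = 39 / 961 = 0.041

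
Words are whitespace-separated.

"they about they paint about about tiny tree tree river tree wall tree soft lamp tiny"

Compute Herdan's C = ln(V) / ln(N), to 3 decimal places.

N = 16, V = 9.
ln(V) = 2.197225, ln(N) = 2.772589
C = 2.197225 / 2.772589 = 0.792

0.792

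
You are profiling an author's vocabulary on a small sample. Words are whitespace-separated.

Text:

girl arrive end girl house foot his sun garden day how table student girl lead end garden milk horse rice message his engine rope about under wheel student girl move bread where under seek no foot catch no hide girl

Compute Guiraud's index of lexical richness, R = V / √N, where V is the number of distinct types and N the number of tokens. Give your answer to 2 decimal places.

N = 40, V = 29.
√N = 6.324555
R = 29 / 6.324555 = 4.59

4.59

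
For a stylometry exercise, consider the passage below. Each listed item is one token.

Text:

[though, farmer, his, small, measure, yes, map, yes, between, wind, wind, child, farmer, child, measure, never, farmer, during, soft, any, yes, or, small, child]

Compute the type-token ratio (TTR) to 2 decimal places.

N = 24 tokens, V = 15 types.
TTR = V / N = 15 / 24 = 0.63

0.63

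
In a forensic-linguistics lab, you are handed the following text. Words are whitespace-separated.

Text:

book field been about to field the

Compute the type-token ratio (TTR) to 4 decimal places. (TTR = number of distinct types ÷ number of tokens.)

N = 7 tokens, V = 6 types.
TTR = V / N = 6 / 7 = 0.8571

0.8571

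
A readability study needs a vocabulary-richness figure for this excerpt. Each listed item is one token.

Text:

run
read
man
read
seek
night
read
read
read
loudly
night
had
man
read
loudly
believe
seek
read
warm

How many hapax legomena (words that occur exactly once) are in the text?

4

Frequencies: read:7, man:2, seek:2, night:2, loudly:2, run:1, had:1, believe:1, warm:1
Hapax (freq=1): believe, had, run, warm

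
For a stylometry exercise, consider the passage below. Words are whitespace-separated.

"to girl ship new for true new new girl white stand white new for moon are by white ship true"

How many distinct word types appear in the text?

11

Distinct types: {are, by, for, girl, moon, new, ship, stand, to, true, white}
V = 11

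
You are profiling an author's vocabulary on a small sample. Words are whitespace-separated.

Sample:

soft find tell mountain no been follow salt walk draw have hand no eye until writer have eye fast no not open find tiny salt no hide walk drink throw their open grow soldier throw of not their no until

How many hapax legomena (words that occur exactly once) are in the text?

Frequencies: no:5, find:2, salt:2, walk:2, have:2, eye:2, until:2, not:2, open:2, throw:2, their:2, soft:1, tell:1, mountain:1, been:1, follow:1, draw:1, hand:1, writer:1, fast:1, … (6 more, each freq 1)
Hapax (freq=1): been, draw, drink, fast, follow, grow, hand, hide, mountain, of, soft, soldier, tell, tiny, writer

15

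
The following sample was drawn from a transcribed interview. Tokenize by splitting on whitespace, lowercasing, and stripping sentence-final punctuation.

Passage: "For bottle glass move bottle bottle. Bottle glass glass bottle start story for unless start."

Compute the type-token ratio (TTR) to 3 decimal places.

0.467

N = 15 tokens, V = 7 types.
TTR = V / N = 7 / 15 = 0.467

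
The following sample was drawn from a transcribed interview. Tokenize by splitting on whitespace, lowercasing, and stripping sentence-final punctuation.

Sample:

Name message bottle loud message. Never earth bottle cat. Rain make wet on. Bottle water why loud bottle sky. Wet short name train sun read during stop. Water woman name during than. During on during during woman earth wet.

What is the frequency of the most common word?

5

Frequencies: during:5, bottle:4, name:3, wet:3, message:2, loud:2, earth:2, on:2, water:2, woman:2, never:1, cat:1, rain:1, make:1, why:1, sky:1, short:1, train:1, sun:1, read:1, … (2 more, each freq 1)
Most common: 'during' with frequency 5.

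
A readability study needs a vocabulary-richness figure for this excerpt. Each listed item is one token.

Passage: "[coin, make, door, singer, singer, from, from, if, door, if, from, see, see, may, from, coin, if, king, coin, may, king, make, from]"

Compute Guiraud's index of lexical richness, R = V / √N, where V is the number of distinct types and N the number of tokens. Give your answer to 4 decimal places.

N = 23, V = 9.
√N = 4.795832
R = 9 / 4.795832 = 1.8766

1.8766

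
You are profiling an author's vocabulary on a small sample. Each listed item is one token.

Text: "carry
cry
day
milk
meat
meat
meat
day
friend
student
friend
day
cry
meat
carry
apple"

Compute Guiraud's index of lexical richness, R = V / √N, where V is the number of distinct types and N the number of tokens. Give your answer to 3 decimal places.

2.000

N = 16, V = 8.
√N = 4.000000
R = 8 / 4.000000 = 2.000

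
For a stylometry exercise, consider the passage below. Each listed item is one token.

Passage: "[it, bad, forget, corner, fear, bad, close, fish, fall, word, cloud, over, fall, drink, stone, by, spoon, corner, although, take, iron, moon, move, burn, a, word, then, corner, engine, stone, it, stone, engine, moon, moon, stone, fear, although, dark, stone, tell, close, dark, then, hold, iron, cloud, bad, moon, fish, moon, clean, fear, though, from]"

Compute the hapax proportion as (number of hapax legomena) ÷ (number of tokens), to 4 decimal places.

0.2545

Frequencies: stone:5, moon:5, bad:3, corner:3, fear:3, it:2, close:2, fish:2, fall:2, word:2, cloud:2, although:2, iron:2, then:2, engine:2, dark:2, forget:1, over:1, drink:1, by:1, … (10 more, each freq 1)
Hapax count = 14; token count = 55.
Ratio = 14 / 55 = 0.2545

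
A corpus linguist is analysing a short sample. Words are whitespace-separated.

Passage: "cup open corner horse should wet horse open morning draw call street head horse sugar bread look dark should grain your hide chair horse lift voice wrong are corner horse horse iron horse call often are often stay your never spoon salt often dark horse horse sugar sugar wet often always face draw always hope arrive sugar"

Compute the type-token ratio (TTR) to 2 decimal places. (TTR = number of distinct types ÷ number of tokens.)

N = 57 tokens, V = 33 types.
TTR = V / N = 33 / 57 = 0.58

0.58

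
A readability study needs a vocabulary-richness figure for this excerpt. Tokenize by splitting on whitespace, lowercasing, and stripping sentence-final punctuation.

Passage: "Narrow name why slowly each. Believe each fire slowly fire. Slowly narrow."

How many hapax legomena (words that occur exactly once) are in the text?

3

Frequencies: slowly:3, narrow:2, each:2, fire:2, name:1, why:1, believe:1
Hapax (freq=1): believe, name, why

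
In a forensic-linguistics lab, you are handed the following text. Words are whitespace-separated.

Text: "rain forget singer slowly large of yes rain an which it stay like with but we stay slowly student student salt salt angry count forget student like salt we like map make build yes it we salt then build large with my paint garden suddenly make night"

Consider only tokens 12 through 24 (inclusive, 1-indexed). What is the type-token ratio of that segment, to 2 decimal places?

Segment tokens 12–24: stay, like, with, but, we, stay, slowly, student, student, salt, salt, angry, count
Segment N = 13, segment V = 10.
TTR = 10 / 13 = 0.77

0.77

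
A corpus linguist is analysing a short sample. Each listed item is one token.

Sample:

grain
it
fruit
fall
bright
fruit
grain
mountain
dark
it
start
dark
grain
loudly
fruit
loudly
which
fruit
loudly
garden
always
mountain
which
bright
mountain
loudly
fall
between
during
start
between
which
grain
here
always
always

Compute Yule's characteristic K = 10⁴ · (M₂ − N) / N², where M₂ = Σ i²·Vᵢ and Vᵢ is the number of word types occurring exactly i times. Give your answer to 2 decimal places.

Frequencies: grain:4, fruit:4, loudly:4, mountain:3, which:3, always:3, it:2, fall:2, bright:2, dark:2, start:2, between:2, garden:1, during:1, here:1
N = 36. Frequency spectrum: V_1=3, V_2=6, V_3=3, V_4=3
M₂ = 1²·3 + 2²·6 + 3²·3 + 4²·3 = 102
K = 10000 × (102 − 36) / 36² = 509.26

509.26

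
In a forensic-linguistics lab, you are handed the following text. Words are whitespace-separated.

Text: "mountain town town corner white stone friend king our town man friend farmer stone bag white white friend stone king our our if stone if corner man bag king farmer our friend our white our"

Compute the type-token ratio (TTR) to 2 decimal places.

N = 35 tokens, V = 12 types.
TTR = V / N = 12 / 35 = 0.34

0.34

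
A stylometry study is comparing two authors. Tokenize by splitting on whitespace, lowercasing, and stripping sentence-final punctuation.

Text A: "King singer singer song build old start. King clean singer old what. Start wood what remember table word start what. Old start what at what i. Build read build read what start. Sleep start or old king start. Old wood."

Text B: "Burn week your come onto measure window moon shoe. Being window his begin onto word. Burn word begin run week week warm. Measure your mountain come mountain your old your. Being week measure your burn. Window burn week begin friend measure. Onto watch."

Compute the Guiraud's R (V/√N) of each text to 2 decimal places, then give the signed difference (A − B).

-0.21

A: V=17, N=40, R=2.69
B: V=19, N=43, R=2.90
Difference = 2.69 − 2.90 = -0.21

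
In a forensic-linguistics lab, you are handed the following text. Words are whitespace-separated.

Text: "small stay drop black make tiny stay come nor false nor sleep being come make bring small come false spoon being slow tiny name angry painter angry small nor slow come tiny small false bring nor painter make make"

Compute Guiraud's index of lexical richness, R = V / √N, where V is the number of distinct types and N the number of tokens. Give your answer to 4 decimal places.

N = 39, V = 17.
√N = 6.244998
R = 17 / 6.244998 = 2.7222

2.7222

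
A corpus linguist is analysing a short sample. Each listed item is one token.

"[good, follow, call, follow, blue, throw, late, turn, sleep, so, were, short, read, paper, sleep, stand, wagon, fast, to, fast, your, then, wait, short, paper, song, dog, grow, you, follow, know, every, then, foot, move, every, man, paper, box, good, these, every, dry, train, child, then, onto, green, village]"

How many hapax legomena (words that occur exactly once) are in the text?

29

Frequencies: follow:3, paper:3, then:3, every:3, good:2, sleep:2, short:2, fast:2, call:1, blue:1, throw:1, late:1, turn:1, so:1, were:1, read:1, stand:1, wagon:1, to:1, your:1, … (17 more, each freq 1)
Hapax (freq=1): blue, box, call, child, dog, dry, foot, green, grow, know, late, man, move, onto, read, so, song, stand, these, throw, to, train, turn, village, wagon, wait, were, you, your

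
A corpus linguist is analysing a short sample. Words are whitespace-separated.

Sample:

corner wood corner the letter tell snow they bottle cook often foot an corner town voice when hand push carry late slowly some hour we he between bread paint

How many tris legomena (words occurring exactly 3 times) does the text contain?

1

Frequencies: corner:3, wood:1, the:1, letter:1, tell:1, snow:1, they:1, bottle:1, cook:1, often:1, foot:1, an:1, town:1, voice:1, when:1, hand:1, push:1, carry:1, late:1, slowly:1, … (7 more, each freq 1)
Words with frequency 3: corner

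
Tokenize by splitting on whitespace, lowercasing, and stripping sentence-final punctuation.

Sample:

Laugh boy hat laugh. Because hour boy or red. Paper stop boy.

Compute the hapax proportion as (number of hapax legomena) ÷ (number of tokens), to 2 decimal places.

Frequencies: boy:3, laugh:2, hat:1, because:1, hour:1, or:1, red:1, paper:1, stop:1
Hapax count = 7; token count = 12.
Ratio = 7 / 12 = 0.58

0.58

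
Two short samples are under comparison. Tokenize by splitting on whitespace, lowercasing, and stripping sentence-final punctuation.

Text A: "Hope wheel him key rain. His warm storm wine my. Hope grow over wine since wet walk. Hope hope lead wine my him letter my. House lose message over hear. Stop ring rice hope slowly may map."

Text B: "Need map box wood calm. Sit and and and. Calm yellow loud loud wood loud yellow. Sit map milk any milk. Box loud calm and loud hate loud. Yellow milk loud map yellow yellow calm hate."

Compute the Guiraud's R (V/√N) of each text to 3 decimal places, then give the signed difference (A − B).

A: V=27, N=37, R=4.439
B: V=12, N=36, R=2.000
Difference = 4.439 − 2.000 = 2.439

2.439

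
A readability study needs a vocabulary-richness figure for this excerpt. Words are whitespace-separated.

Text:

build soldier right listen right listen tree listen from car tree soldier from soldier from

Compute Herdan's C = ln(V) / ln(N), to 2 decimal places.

N = 15, V = 7.
ln(V) = 1.945910, ln(N) = 2.708050
C = 1.945910 / 2.708050 = 0.72

0.72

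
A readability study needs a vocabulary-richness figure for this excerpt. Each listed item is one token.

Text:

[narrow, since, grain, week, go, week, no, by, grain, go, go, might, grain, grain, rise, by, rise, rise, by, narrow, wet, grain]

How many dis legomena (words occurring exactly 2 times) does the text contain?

2

Frequencies: grain:5, go:3, by:3, rise:3, narrow:2, week:2, since:1, no:1, might:1, wet:1
Words with frequency 2: narrow, week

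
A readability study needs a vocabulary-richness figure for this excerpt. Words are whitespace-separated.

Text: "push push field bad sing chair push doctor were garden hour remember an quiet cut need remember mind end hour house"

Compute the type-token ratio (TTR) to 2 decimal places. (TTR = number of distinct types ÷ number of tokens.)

0.81

N = 21 tokens, V = 17 types.
TTR = V / N = 17 / 21 = 0.81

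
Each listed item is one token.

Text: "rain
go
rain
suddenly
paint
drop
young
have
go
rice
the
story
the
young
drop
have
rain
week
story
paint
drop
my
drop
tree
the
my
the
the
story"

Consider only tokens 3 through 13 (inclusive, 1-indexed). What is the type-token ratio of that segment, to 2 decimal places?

Segment tokens 3–13: rain, suddenly, paint, drop, young, have, go, rice, the, story, the
Segment N = 11, segment V = 10.
TTR = 10 / 11 = 0.91

0.91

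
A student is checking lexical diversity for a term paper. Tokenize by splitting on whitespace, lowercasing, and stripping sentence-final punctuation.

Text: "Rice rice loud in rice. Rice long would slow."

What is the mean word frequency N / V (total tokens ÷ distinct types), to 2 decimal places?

N = 9 tokens, V = 6 types.
Mean frequency = N / V = 9 / 6 = 1.50

1.50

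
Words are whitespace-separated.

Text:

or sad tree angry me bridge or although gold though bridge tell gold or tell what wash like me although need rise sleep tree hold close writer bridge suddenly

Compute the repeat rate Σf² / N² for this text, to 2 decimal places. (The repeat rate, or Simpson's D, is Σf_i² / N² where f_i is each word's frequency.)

Frequencies: or:3, bridge:3, tree:2, me:2, although:2, gold:2, tell:2, sad:1, angry:1, though:1, what:1, wash:1, like:1, need:1, rise:1, sleep:1, hold:1, close:1, writer:1, suddenly:1
Σf² = 51; N² = 841
Repeat rate = 51 / 841 = 0.06

0.06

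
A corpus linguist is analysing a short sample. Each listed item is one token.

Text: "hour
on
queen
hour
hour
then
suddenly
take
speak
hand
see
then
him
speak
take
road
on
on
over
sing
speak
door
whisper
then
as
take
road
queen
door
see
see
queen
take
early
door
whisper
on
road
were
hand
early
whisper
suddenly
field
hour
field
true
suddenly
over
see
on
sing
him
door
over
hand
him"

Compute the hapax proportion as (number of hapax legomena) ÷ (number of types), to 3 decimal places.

0.150

Frequencies: on:5, hour:4, take:4, see:4, door:4, queen:3, then:3, suddenly:3, speak:3, hand:3, him:3, road:3, over:3, whisper:3, sing:2, early:2, field:2, as:1, were:1, true:1
Hapax count = 3; type count = 20.
Ratio = 3 / 20 = 0.150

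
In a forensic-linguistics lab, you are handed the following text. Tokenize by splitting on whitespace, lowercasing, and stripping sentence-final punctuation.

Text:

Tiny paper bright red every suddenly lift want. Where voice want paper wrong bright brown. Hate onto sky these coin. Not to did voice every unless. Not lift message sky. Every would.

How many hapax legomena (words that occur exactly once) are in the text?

Frequencies: every:3, paper:2, bright:2, lift:2, want:2, voice:2, sky:2, not:2, tiny:1, red:1, suddenly:1, where:1, wrong:1, brown:1, hate:1, onto:1, these:1, coin:1, to:1, did:1, … (3 more, each freq 1)
Hapax (freq=1): brown, coin, did, hate, message, onto, red, suddenly, these, tiny, to, unless, where, would, wrong

15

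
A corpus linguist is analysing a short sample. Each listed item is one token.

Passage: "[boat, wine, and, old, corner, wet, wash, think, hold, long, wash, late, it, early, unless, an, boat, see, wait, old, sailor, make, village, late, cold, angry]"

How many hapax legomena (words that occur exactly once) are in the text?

Frequencies: boat:2, old:2, wash:2, late:2, wine:1, and:1, corner:1, wet:1, think:1, hold:1, long:1, it:1, early:1, unless:1, an:1, see:1, wait:1, sailor:1, make:1, village:1, … (2 more, each freq 1)
Hapax (freq=1): an, and, angry, cold, corner, early, hold, it, long, make, sailor, see, think, unless, village, wait, wet, wine

18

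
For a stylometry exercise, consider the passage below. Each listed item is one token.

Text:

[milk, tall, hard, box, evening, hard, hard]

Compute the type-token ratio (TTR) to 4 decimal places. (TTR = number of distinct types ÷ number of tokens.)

0.7143

N = 7 tokens, V = 5 types.
TTR = V / N = 5 / 7 = 0.7143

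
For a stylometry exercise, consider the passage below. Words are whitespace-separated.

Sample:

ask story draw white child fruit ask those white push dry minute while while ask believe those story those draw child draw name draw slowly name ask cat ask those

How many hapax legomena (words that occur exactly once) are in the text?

7

Frequencies: ask:5, draw:4, those:4, story:2, white:2, child:2, while:2, name:2, fruit:1, push:1, dry:1, minute:1, believe:1, slowly:1, cat:1
Hapax (freq=1): believe, cat, dry, fruit, minute, push, slowly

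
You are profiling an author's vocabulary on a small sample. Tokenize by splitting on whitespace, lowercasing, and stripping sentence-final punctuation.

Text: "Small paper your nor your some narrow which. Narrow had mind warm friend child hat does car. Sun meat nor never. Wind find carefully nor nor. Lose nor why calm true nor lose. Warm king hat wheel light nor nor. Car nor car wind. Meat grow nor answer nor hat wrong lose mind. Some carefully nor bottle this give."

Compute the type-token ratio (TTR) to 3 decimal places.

N = 59 tokens, V = 34 types.
TTR = V / N = 34 / 59 = 0.576

0.576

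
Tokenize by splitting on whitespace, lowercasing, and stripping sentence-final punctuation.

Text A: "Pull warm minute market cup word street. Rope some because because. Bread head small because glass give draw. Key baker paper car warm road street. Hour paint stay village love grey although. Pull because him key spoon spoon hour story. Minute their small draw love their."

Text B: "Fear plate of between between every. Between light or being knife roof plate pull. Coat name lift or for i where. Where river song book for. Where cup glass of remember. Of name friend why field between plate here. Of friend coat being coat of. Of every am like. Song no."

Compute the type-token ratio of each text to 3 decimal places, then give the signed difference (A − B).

0.108

TTR(A) = 32/46 = 0.696
TTR(B) = 30/51 = 0.588
Difference = 0.696 − 0.588 = 0.108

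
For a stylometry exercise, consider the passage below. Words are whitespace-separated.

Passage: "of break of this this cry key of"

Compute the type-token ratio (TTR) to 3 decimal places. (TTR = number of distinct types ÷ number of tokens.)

N = 8 tokens, V = 5 types.
TTR = V / N = 5 / 8 = 0.625

0.625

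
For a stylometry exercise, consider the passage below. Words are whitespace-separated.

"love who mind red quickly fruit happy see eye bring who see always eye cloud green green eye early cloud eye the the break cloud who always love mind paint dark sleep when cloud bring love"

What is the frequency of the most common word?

4

Frequencies: eye:4, cloud:4, love:3, who:3, mind:2, see:2, bring:2, always:2, green:2, the:2, red:1, quickly:1, fruit:1, happy:1, early:1, break:1, paint:1, dark:1, sleep:1, when:1
Most common: 'eye' with frequency 4.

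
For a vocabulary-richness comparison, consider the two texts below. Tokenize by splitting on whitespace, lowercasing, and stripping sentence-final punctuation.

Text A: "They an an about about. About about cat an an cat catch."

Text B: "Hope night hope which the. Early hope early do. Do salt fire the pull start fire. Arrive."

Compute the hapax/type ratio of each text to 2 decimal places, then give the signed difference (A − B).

-0.15

A: hapax=2, V=5, ratio=0.40
B: hapax=6, V=11, ratio=0.55
Difference = 0.40 − 0.55 = -0.15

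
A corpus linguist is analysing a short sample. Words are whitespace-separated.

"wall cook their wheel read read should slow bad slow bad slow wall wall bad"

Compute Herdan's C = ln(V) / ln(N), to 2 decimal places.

N = 15, V = 8.
ln(V) = 2.079442, ln(N) = 2.708050
C = 2.079442 / 2.708050 = 0.77

0.77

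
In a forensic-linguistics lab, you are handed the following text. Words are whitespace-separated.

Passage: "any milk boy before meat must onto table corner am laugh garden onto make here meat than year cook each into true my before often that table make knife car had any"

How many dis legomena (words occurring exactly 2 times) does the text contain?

Frequencies: any:2, before:2, meat:2, onto:2, table:2, make:2, milk:1, boy:1, must:1, corner:1, am:1, laugh:1, garden:1, here:1, than:1, year:1, cook:1, each:1, into:1, true:1, … (6 more, each freq 1)
Words with frequency 2: any, before, make, meat, onto, table

6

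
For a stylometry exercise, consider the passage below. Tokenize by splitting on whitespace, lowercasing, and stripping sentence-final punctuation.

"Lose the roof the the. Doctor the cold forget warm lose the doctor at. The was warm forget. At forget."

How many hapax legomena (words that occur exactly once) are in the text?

3

Frequencies: the:6, forget:3, lose:2, doctor:2, warm:2, at:2, roof:1, cold:1, was:1
Hapax (freq=1): cold, roof, was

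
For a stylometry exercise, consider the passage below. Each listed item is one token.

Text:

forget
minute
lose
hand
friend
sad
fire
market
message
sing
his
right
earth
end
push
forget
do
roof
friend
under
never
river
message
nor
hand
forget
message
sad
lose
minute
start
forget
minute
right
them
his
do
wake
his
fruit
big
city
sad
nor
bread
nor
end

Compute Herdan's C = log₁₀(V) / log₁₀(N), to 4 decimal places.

0.8655

N = 47, V = 28.
log₁₀(V) = 1.447158, log₁₀(N) = 1.672098
C = 1.447158 / 1.672098 = 0.8655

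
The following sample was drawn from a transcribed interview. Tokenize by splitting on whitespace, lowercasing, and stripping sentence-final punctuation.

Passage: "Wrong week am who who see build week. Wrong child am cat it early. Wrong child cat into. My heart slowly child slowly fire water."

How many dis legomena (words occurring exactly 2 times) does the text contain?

5

Frequencies: wrong:3, child:3, week:2, am:2, who:2, cat:2, slowly:2, see:1, build:1, it:1, early:1, into:1, my:1, heart:1, fire:1, water:1
Words with frequency 2: am, cat, slowly, week, who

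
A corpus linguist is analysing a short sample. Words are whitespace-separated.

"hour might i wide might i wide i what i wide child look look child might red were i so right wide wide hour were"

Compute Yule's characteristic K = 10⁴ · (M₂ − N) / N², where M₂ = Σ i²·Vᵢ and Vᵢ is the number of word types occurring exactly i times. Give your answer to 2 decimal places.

Frequencies: i:5, wide:5, might:3, hour:2, child:2, look:2, were:2, what:1, red:1, so:1, right:1
N = 25. Frequency spectrum: V_1=4, V_2=4, V_3=1, V_5=2
M₂ = 1²·4 + 2²·4 + 3²·1 + 5²·2 = 79
K = 10000 × (79 − 25) / 25² = 864.00

864.00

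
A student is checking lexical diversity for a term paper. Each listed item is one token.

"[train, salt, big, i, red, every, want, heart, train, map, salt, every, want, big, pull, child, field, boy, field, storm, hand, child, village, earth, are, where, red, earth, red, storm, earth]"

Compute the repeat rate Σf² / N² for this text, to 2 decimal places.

0.06

Frequencies: red:3, earth:3, train:2, salt:2, big:2, every:2, want:2, child:2, field:2, storm:2, i:1, heart:1, map:1, pull:1, boy:1, hand:1, village:1, are:1, where:1
Σf² = 59; N² = 961
Repeat rate = 59 / 961 = 0.06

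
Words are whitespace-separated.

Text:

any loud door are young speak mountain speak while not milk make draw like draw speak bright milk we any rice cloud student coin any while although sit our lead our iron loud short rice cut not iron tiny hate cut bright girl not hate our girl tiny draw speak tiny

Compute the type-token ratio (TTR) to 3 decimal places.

0.569

N = 51 tokens, V = 29 types.
TTR = V / N = 29 / 51 = 0.569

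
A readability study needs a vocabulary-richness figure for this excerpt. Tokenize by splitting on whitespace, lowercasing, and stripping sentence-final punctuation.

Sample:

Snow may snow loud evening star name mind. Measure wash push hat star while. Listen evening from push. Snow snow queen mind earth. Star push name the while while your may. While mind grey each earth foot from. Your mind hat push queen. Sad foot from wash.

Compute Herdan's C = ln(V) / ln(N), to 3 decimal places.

N = 47, V = 22.
ln(V) = 3.091042, ln(N) = 3.850148
C = 3.091042 / 3.850148 = 0.803

0.803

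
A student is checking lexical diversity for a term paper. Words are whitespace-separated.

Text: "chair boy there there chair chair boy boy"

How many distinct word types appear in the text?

3

Distinct types: {boy, chair, there}
V = 3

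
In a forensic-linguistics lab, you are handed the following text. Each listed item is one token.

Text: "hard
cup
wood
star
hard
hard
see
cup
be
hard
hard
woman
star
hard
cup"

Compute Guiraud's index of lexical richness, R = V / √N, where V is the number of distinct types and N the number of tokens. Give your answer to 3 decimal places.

1.807

N = 15, V = 7.
√N = 3.872983
R = 7 / 3.872983 = 1.807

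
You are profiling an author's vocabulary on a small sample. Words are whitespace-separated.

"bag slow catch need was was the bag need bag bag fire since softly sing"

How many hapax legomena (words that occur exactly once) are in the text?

Frequencies: bag:4, need:2, was:2, slow:1, catch:1, the:1, fire:1, since:1, softly:1, sing:1
Hapax (freq=1): catch, fire, since, sing, slow, softly, the

7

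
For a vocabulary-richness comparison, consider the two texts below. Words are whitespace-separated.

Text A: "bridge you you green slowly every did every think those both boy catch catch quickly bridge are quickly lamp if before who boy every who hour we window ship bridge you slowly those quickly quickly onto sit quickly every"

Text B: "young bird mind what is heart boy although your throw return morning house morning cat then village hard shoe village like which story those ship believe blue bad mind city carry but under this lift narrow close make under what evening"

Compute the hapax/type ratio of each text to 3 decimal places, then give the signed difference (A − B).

-0.252

A: hapax=14, V=23, ratio=0.609
B: hapax=31, V=36, ratio=0.861
Difference = 0.609 − 0.861 = -0.252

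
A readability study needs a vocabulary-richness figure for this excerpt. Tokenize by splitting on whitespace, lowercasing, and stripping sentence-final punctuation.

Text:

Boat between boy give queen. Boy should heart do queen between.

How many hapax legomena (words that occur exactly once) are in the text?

Frequencies: between:2, boy:2, queen:2, boat:1, give:1, should:1, heart:1, do:1
Hapax (freq=1): boat, do, give, heart, should

5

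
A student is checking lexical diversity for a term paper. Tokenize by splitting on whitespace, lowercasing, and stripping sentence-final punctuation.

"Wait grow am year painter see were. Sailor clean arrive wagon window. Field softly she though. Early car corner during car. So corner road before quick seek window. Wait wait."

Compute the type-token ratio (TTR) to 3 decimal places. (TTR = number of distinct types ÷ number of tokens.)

0.833

N = 30 tokens, V = 25 types.
TTR = V / N = 25 / 30 = 0.833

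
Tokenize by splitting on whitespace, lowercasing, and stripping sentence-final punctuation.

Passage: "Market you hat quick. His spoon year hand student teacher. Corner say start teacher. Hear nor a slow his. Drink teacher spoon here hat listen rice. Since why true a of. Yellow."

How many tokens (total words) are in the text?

Tokens: market, you, hat, quick, his, spoon, year, hand, student, teacher, corner, say, start, teacher, hear, nor, a, slow, his, drink, teacher, spoon, here, hat, listen, rice, since, why, true, a, of, yellow
N = 32

32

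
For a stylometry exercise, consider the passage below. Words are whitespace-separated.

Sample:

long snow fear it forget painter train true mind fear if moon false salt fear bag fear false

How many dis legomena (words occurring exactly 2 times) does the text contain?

1

Frequencies: fear:4, false:2, long:1, snow:1, it:1, forget:1, painter:1, train:1, true:1, mind:1, if:1, moon:1, salt:1, bag:1
Words with frequency 2: false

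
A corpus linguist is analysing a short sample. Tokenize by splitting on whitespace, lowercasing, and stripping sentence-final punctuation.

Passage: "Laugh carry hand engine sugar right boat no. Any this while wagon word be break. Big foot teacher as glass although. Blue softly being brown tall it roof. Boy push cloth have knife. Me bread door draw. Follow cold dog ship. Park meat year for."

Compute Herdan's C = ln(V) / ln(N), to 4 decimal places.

N = 45, V = 45.
ln(V) = 3.806662, ln(N) = 3.806662
C = 3.806662 / 3.806662 = 1.0000

1.0000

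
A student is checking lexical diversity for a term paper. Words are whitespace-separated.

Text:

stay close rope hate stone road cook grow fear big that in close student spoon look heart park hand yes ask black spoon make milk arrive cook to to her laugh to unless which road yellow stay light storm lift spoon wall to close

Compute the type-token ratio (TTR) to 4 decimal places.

N = 44 tokens, V = 34 types.
TTR = V / N = 34 / 44 = 0.7727

0.7727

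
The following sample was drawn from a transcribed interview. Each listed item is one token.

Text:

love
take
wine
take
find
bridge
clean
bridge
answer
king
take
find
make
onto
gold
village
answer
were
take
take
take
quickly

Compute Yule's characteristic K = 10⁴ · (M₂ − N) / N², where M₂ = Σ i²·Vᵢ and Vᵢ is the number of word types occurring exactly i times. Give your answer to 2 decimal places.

743.80

Frequencies: take:6, find:2, bridge:2, answer:2, love:1, wine:1, clean:1, king:1, make:1, onto:1, gold:1, village:1, were:1, quickly:1
N = 22. Frequency spectrum: V_1=10, V_2=3, V_6=1
M₂ = 1²·10 + 2²·3 + 6²·1 = 58
K = 10000 × (58 − 22) / 22² = 743.80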